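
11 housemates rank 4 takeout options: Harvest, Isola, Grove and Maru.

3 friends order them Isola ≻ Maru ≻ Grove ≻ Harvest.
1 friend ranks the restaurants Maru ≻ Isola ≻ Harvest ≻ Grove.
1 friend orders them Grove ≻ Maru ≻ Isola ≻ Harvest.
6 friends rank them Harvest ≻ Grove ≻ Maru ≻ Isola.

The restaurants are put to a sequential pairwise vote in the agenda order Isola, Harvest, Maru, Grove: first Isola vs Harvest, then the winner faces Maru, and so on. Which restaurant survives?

Harvest

Round 1: Isola vs Harvest — 5–6, Harvest advances.
Round 2: Harvest vs Maru — 6–5, Harvest advances.
Round 3: Harvest vs Grove — 7–4, Harvest advances.
The agenda winner is Harvest.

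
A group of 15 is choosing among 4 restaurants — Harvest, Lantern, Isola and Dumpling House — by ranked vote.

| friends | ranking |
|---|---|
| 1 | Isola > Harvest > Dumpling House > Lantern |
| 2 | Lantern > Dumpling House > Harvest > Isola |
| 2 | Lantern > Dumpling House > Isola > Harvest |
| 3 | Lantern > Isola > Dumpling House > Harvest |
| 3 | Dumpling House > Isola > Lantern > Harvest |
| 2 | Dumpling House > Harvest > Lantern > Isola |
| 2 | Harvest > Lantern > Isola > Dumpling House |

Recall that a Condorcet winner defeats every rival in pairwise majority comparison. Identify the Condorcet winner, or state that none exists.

Lantern

Pairwise majorities:
Harvest vs Lantern: 1+2+2 = 5 for Harvest, 10 for Lantern — Lantern by 10–5.
Harvest vs Isola: Harvest is ranked higher on 2+2+2 = 6 ballots, Isola on 9. Isola wins 9–6.
Harvest vs Dumpling House: Harvest is ranked higher on 1+2 = 3 ballots, Dumpling House on 12. Dumpling House wins 12–3.
Lantern vs Isola: 11 to 4, Lantern.
Lantern vs Dumpling House: 9 to 6, Lantern.
Isola vs Dumpling House: Isola preferred on 1+3+2 = 6 ballots; Dumpling House wins 9–6.
Lantern wins every pairwise contest, so Lantern is the Condorcet winner.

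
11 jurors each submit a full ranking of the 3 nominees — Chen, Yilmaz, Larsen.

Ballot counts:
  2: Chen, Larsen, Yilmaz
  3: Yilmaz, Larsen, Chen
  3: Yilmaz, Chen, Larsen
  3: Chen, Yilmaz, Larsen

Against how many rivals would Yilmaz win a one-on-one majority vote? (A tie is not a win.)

Yilmaz against each rival (11 jurors):
Yilmaz vs Chen: Yilmaz wins 6–5.
Yilmaz–Larsen: Yilmaz 9–2.
Yilmaz beats Chen, Larsen — 2 pairwise wins.

2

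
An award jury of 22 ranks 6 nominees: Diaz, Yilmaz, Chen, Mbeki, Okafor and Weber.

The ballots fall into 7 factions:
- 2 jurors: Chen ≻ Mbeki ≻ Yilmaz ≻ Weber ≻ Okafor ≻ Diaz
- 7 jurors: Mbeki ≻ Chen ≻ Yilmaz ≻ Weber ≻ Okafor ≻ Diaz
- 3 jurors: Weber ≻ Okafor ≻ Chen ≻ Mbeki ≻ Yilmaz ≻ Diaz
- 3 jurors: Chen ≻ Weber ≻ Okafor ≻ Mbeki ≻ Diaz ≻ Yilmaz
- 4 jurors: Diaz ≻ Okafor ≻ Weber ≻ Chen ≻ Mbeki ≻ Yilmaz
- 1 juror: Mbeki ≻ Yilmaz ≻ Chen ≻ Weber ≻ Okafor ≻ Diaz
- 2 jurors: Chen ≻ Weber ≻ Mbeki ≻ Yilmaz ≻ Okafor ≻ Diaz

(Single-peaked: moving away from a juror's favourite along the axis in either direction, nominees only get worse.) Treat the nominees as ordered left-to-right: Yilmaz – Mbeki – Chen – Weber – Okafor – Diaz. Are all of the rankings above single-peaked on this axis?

yes

Axis positions: Yilmaz=1, Mbeki=2, Chen=3, Weber=4, Okafor=5, Diaz=6.
Faction 1 (peak Chen at position 3): ranking walks positions 3-2-1-4-5-6, expanding outward from the peak — single-peaked.
Faction 2 (peak Mbeki at position 2): ranking walks positions 2-3-1-4-5-6, expanding outward from the peak — single-peaked.
Faction 3 (peak Weber at position 4): ranking walks positions 4-5-3-2-1-6, expanding outward from the peak — single-peaked.
Faction 4 (peak Chen at position 3): ranking walks positions 3-4-5-2-6-1, expanding outward from the peak — single-peaked.
Faction 5 (peak Diaz at position 6): ranking walks positions 6-5-4-3-2-1, expanding outward from the peak — single-peaked.
Faction 6 (peak Mbeki at position 2): ranking walks positions 2-1-3-4-5-6, expanding outward from the peak — single-peaked.
Faction 7 (peak Chen at position 3): ranking walks positions 3-4-2-1-5-6, expanding outward from the peak — single-peaked.
Every ranking is single-peaked on this axis.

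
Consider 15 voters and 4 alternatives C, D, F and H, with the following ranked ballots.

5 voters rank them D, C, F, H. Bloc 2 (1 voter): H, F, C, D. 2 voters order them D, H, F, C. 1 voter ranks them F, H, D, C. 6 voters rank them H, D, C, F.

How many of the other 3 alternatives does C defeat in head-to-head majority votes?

1

C against each rival (15 voters):
C vs D: D wins 14–1.
C vs F: C preferred on 5+6 = 11 ballots; C wins 11–4.
C vs H: H wins 10–5.
C beats F; loses to D, H — 1 pairwise win.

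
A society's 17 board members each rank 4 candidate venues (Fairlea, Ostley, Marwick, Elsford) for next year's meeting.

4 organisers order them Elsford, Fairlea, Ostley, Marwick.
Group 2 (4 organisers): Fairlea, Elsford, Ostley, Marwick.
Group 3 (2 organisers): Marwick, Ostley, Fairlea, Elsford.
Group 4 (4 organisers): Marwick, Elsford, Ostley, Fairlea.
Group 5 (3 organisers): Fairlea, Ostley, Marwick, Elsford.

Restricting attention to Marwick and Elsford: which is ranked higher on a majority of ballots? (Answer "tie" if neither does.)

Ballots ranking Marwick above Elsford: 2 + 4 + 3 = 9.
Ballots ranking Elsford above Marwick: 17 − 9 = 8.
Marwick wins the head-to-head 9–8.

Marwick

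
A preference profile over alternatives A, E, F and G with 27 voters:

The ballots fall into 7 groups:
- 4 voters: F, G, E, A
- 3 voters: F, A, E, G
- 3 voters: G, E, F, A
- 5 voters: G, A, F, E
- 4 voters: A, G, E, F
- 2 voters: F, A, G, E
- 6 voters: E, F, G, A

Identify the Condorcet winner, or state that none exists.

Pairwise majorities:
A vs E: 3+5+4+2 = 14 for A, 13 for E — A by 14–13.
A vs F: 5+4 = 9 for A, 18 for F — F by 18–9.
A vs G: 3+4+2 = 9 for A, 18 for G — G by 18–9.
E vs F: E preferred on 3+4+6 = 13 ballots; F wins 14–13.
E vs G: E is ranked higher on 3+6 = 9 ballots, G on 18. G wins 18–9.
F vs G: 15 to 12, F.
Only F has no losses; F is the Condorcet winner.

F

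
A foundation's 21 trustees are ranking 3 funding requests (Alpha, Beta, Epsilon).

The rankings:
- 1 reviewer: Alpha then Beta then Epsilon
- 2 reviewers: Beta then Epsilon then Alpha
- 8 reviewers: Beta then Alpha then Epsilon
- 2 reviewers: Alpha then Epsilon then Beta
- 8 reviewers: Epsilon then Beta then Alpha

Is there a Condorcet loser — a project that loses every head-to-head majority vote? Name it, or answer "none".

Epsilon

Head-to-head results (21 reviewers):
Alpha vs Beta: Beta wins 18–3.
Alpha–Epsilon: Alpha 11–10.
Beta vs Epsilon: Beta wins 11–10.
Epsilon is beaten in every head-to-head and is the Condorcet loser.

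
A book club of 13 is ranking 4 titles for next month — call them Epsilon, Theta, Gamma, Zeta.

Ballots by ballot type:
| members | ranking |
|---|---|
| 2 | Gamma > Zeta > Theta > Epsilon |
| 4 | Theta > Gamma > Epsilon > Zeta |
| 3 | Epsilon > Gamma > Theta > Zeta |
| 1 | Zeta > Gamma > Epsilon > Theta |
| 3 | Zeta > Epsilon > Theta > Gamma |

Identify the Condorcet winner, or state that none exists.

none

Check each pair by majority over 13 ballots:
Epsilon vs Theta: 7 to 6, Epsilon.
Epsilon vs Gamma: 6 to 7, Gamma.
Epsilon vs Zeta: Epsilon is ranked higher on 4+3 = 7 ballots, Zeta on 6. Epsilon wins 7–6.
Theta vs Gamma: 4+3 = 7 for Theta, 6 for Gamma — Theta by 7–6.
Theta vs Zeta: 4+3 = 7 for Theta, 6 for Zeta — Theta by 7–6.
Gamma vs Zeta: Gamma preferred on 2+4+3 = 9 ballots; Gamma wins 9–4.
No book is unbeaten: Epsilon loses to Gamma; Theta loses to Epsilon; Gamma loses to Theta; Zeta loses to Epsilon. In particular Epsilon → Theta → Gamma → Epsilon is a majority cycle — no Condorcet winner exists.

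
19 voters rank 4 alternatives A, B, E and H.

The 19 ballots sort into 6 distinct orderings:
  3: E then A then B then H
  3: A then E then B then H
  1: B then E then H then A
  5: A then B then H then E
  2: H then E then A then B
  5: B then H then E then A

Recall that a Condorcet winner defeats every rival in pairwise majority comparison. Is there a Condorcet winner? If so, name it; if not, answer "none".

Pairwise majorities:
A vs B: A, 13–6.
A vs E: 8 to 11, E.
A vs H: 3+3+5 = 11 for A, 8 for H — A by 11–8.
B vs E: B preferred on 1+5+5 = 11 ballots; B wins 11–8.
B vs H: B, 17–2.
E–H: H 12–7.
No alternative is unbeaten: A loses to E; B loses to A; E loses to B; H loses to A. In particular A > B > E > A is a majority cycle — no Condorcet winner exists.

none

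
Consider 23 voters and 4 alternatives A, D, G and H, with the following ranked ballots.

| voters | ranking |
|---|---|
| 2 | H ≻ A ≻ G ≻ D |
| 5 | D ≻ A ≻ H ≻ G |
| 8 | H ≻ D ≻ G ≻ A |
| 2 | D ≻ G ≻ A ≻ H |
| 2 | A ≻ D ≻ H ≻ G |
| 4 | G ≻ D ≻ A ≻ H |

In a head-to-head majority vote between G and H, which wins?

Ballots ranking G above H: 2 + 4 = 6.
Ballots ranking H above G: 23 − 6 = 17.
H wins the head-to-head 17–6.

H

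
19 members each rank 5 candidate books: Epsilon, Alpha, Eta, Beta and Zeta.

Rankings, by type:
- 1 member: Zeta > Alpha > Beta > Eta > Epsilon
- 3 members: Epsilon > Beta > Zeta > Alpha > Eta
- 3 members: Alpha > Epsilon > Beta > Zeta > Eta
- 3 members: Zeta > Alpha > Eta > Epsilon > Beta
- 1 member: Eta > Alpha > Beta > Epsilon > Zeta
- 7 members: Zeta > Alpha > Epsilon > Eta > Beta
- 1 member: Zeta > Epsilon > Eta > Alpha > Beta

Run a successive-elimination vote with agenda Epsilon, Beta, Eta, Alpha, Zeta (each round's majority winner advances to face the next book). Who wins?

Round 1: Epsilon vs Beta — 17–2, Epsilon advances.
Round 2: Epsilon vs Eta — 14–5, Epsilon advances.
Round 3: Epsilon vs Alpha — 4–15, Alpha advances.
Round 4: Alpha vs Zeta — 4–15, Zeta advances.
Zeta survives the agenda.

Zeta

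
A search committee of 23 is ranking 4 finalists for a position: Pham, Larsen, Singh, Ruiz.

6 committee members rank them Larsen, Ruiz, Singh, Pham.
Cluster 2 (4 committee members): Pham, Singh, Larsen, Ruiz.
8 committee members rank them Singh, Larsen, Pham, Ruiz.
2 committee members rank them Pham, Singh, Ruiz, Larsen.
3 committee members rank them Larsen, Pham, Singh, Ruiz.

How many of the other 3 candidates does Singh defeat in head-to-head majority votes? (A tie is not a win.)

Singh against each rival (23 committee members):
Singh vs Pham: Singh wins 14–9.
Singh vs Larsen: Singh, 14–9.
Singh vs Ruiz: 4+8+2+3 = 17 for Singh, 6 for Ruiz — Singh by 17–6.
Singh beats Pham, Larsen, Ruiz — 3 pairwise wins.

3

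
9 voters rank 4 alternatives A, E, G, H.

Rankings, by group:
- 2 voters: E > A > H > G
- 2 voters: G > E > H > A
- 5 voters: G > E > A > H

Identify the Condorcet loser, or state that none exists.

Pairwise majorities:
A vs E: 0 to 9, E.
A vs G: G, 7–2.
A vs H: A preferred on 2+5 = 7 ballots; A wins 7–2.
E vs G: 2 to 7, G.
E vs H: E, 9–0.
G–H: G 7–2.
H is beaten in every head-to-head and is the Condorcet loser.

H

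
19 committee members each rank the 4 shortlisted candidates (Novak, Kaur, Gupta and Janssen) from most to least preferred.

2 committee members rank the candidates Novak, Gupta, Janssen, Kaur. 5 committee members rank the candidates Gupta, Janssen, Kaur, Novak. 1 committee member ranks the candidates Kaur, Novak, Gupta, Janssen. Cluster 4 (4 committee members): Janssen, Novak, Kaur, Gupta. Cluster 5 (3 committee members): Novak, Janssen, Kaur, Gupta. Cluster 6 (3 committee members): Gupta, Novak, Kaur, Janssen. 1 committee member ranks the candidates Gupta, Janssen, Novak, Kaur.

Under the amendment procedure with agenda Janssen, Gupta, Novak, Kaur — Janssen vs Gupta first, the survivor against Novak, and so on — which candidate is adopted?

Novak

Round 1: Janssen vs Gupta — 7–12, Gupta advances.
Round 2: Gupta vs Novak — 9–10, Novak advances.
Round 3: Novak vs Kaur — 13–6, Novak advances.
Novak survives the agenda.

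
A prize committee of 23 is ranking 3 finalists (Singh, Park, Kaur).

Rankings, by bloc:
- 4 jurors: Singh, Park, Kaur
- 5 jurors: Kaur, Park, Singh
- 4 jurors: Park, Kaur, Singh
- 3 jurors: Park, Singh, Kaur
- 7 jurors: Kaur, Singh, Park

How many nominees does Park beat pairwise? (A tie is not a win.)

1

Park against each rival (23 jurors):
Park vs Singh: Park is ranked higher on 5+4+3 = 12 ballots, Singh on 11. Park wins 12–11.
Park vs Kaur: 11 to 12, Kaur.
Park beats Singh; loses to Kaur — 1 pairwise win.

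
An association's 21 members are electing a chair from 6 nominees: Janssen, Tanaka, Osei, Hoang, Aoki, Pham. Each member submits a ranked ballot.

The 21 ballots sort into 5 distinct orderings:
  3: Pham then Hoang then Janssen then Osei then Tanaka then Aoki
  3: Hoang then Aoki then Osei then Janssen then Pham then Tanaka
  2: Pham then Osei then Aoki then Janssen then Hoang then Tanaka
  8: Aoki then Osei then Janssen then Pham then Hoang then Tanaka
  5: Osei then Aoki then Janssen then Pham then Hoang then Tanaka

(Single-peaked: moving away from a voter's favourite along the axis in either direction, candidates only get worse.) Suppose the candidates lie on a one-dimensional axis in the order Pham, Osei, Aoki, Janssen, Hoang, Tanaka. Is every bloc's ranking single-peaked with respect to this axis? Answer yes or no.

Axis positions: Pham=1, Osei=2, Aoki=3, Janssen=4, Hoang=5, Tanaka=6.
Bloc 1: ranking walks positions 1-5-4-2-6-3; Hoang is ranked above Osei even though Osei lies between Hoang and the peak Pham on the axis — preferences dip and rise again. Not single-peaked.
Bloc 2: ranking walks positions 5-3-2-4-1-6; Aoki is ranked above Janssen even though Janssen lies between Aoki and the peak Hoang on the axis — preferences dip and rise again. Not single-peaked.
Bloc 3 (peak Pham at position 1): ranking walks positions 1-2-3-4-5-6, expanding outward from the peak — single-peaked.
Bloc 4 (peak Aoki at position 3): ranking walks positions 3-2-4-1-5-6, expanding outward from the peak — single-peaked.
Bloc 5 (peak Osei at position 2): ranking walks positions 2-3-4-1-5-6, expanding outward from the peak — single-peaked.
Bloc 1 violates single-peakedness, so the profile is not single-peaked on this axis.

no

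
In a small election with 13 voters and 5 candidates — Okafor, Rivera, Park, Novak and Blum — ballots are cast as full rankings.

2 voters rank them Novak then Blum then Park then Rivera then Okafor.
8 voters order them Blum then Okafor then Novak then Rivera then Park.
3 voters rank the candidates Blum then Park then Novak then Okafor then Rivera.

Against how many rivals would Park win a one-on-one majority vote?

Park against each rival (13 voters):
Park–Okafor: Okafor 8–5.
Park vs Rivera: Rivera, 8–5.
Park vs Novak: 3 for Park, 10 for Novak — Novak by 10–3.
Park vs Blum: Park preferred on 0 ballots; Blum wins 13–0.
Park beats no one; loses to Okafor, Rivera, Novak, Blum — 0 pairwise wins.

0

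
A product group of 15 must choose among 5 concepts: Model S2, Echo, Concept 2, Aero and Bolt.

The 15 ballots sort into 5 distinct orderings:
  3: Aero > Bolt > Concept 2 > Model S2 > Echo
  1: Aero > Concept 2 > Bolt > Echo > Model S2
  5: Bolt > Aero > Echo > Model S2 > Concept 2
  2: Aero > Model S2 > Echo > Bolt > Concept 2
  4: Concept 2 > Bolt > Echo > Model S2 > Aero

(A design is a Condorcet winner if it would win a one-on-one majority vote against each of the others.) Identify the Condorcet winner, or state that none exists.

Bolt

Check each pair by majority over 15 ballots:
Model S2–Echo: Echo 10–5.
Model S2–Concept 2: Concept 2 8–7.
Model S2–Aero: Aero 11–4.
Model S2–Bolt: Bolt 13–2.
Echo–Concept 2: Concept 2 8–7.
Echo–Aero: Aero 11–4.
Echo vs Bolt: Bolt wins 13–2.
Concept 2 vs Aero: Aero wins 11–4.
Concept 2 vs Bolt: Bolt, 10–5.
Aero vs Bolt: Bolt, 9–6.
Bolt defeats every rival head-to-head and is the Condorcet winner.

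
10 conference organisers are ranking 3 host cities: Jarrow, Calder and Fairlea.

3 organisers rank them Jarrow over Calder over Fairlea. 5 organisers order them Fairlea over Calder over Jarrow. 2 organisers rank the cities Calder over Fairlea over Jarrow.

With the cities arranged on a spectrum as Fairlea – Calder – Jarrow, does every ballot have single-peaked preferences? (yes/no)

Axis positions: Fairlea=1, Calder=2, Jarrow=3.
Type 1 (peak Jarrow at position 3): ranking walks positions 3-2-1, expanding outward from the peak — single-peaked.
Type 2 (peak Fairlea at position 1): ranking walks positions 1-2-3, expanding outward from the peak — single-peaked.
Type 3 (peak Calder at position 2): ranking walks positions 2-1-3, expanding outward from the peak — single-peaked.
Every ranking is single-peaked on this axis.

yes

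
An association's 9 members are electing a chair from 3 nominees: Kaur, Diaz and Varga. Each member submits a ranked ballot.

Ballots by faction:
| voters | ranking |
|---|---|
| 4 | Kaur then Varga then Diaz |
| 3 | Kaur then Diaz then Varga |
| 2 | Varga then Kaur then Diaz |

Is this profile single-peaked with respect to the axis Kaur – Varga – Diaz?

Axis positions: Kaur=1, Varga=2, Diaz=3.
Faction 1 (peak Kaur at position 1): ranking walks positions 1-2-3, expanding outward from the peak — single-peaked.
Faction 2: ranking walks positions 1-3-2; Diaz is ranked above Varga even though Varga lies between Diaz and the peak Kaur on the axis — preferences dip and rise again. Not single-peaked.
Faction 3 (peak Varga at position 2): ranking walks positions 2-1-3, expanding outward from the peak — single-peaked.
Faction 2 violates single-peakedness, so the profile is not single-peaked on this axis.

no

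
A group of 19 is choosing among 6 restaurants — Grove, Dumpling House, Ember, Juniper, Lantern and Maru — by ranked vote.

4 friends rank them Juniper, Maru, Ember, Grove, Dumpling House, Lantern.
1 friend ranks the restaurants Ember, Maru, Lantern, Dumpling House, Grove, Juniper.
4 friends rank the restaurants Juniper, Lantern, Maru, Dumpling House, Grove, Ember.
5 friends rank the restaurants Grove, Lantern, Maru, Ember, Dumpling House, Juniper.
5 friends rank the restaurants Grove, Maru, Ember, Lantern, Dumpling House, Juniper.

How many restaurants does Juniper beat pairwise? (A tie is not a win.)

Juniper against each rival (19 friends):
Juniper vs Grove: Juniper is ranked higher on 4+4 = 8 ballots, Grove on 11. Grove wins 11–8.
Juniper vs Dumpling House: Juniper preferred on 4+4 = 8 ballots; Dumpling House wins 11–8.
Juniper vs Ember: 8 to 11, Ember.
Juniper vs Lantern: Juniper preferred on 4+4 = 8 ballots; Lantern wins 11–8.
Juniper vs Maru: Maru, 11–8.
Juniper beats no one; loses to Grove, Dumpling House, Ember, Lantern, Maru — 0 pairwise wins.

0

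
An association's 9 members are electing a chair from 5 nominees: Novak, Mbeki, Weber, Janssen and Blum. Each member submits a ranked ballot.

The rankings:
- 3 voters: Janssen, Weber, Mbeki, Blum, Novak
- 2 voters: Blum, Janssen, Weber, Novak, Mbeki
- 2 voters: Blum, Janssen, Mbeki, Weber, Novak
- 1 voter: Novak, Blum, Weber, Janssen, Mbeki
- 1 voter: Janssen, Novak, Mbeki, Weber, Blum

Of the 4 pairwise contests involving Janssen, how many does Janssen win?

Janssen against each rival (9 voters):
Janssen vs Novak: Janssen is ranked higher on 3+2+2+1 = 8 ballots, Novak on 1. Janssen wins 8–1.
Janssen vs Mbeki: Janssen, 9–0.
Janssen vs Weber: 8 to 1, Janssen.
Janssen vs Blum: Blum wins 5–4.
Janssen beats Novak, Mbeki, Weber; loses to Blum — 3 pairwise wins.

3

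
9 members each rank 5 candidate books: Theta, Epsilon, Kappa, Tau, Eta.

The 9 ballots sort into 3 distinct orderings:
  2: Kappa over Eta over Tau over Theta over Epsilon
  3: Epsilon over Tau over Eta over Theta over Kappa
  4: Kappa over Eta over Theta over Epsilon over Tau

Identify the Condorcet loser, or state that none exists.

none

Pairwise majorities:
Theta vs Epsilon: Theta wins 6–3.
Theta vs Kappa: Theta preferred on 3 ballots; Kappa wins 6–3.
Theta vs Tau: Tau wins 5–4.
Theta–Eta: Eta 9–0.
Epsilon vs Kappa: 3 to 6, Kappa.
Epsilon vs Tau: 3+4 = 7 for Epsilon, 2 for Tau — Epsilon by 7–2.
Epsilon vs Eta: Eta wins 6–3.
Kappa–Tau: Kappa 6–3.
Kappa vs Eta: 2+4 = 6 for Kappa, 3 for Eta — Kappa by 6–3.
Tau–Eta: Eta 6–3.
Each book has at least one pairwise win (Theta beats Epsilon; Epsilon beats Tau; Kappa beats Theta; Tau beats Theta; Eta beats Theta) — no Condorcet loser.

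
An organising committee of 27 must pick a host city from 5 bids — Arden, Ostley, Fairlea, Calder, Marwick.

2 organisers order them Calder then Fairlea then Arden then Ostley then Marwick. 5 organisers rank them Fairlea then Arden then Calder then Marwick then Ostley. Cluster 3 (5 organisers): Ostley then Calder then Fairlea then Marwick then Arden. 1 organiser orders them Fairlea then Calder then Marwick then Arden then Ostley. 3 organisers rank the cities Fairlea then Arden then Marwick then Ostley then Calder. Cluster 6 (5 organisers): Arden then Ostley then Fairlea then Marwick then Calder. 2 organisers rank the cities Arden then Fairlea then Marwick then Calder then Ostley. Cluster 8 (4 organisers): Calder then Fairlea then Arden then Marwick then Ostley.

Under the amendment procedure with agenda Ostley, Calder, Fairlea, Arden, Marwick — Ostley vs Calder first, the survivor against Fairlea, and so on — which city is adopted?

Fairlea

Round 1: Ostley vs Calder — 13–14, Calder advances.
Round 2: Calder vs Fairlea — 11–16, Fairlea advances.
Round 3: Fairlea vs Arden — 20–7, Fairlea advances.
Round 4: Fairlea vs Marwick — 27–0, Fairlea advances.
The agenda winner is Fairlea.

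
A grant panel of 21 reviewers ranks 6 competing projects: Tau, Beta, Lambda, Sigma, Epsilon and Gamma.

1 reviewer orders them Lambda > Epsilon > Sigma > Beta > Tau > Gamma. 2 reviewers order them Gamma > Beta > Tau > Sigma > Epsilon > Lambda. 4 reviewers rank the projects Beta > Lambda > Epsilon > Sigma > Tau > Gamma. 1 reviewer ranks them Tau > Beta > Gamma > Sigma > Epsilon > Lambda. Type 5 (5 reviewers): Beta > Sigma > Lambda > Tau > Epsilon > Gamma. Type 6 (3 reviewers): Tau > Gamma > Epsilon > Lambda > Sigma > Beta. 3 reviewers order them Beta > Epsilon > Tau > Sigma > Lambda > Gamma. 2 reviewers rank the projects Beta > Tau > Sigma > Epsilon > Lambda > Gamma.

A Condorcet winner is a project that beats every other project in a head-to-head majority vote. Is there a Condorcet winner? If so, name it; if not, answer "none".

Check each pair by majority over 21 ballots:
Tau vs Beta: Beta wins 17–4.
Tau vs Lambda: Tau wins 11–10.
Tau vs Sigma: Tau wins 11–10.
Tau–Epsilon: Tau 13–8.
Tau vs Gamma: Tau, 19–2.
Beta vs Lambda: Beta, 17–4.
Beta–Sigma: Beta 17–4.
Beta vs Epsilon: Beta wins 17–4.
Beta–Gamma: Beta 16–5.
Lambda vs Sigma: Sigma, 13–8.
Lambda vs Epsilon: Epsilon, 11–10.
Lambda vs Gamma: Lambda wins 15–6.
Sigma vs Epsilon: Epsilon, 11–10.
Sigma–Gamma: Sigma 15–6.
Epsilon vs Gamma: Epsilon, 15–6.
Beta beats each of Tau, Lambda, Sigma, Epsilon, Gamma — Beta is the Condorcet winner.

Beta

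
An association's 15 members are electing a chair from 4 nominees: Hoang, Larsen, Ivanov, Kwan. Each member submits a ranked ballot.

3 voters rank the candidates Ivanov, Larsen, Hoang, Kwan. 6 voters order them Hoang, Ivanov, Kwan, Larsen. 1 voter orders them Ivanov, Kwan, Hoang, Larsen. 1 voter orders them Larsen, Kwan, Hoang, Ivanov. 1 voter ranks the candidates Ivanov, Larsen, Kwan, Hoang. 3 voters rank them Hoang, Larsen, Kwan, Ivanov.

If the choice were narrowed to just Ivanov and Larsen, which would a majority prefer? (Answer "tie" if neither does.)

Ivanov

Ballots ranking Ivanov above Larsen: 3 + 6 + 1 + 1 = 11.
Ballots ranking Larsen above Ivanov: 15 − 11 = 4.
Ivanov wins the head-to-head 11–4.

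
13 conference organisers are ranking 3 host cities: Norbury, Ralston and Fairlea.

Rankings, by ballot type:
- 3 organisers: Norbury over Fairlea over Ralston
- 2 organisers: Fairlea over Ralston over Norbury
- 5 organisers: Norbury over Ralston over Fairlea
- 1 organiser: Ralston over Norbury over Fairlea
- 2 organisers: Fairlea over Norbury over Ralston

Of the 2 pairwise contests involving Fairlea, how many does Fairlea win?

Fairlea against each rival (13 organisers):
Fairlea vs Norbury: 4 to 9, Norbury.
Fairlea vs Ralston: Fairlea is ranked higher on 3+2+2 = 7 ballots, Ralston on 6. Fairlea wins 7–6.
Fairlea beats Ralston; loses to Norbury — 1 pairwise win.

1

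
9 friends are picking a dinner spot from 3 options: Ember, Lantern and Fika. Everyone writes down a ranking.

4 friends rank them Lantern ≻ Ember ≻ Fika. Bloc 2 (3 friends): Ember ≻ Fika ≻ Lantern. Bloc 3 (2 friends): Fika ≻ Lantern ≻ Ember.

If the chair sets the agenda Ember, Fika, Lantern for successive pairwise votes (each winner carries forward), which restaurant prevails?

Lantern

Round 1: Ember vs Fika — 7–2, Ember advances.
Round 2: Ember vs Lantern — 3–6, Lantern advances.
The agenda winner is Lantern.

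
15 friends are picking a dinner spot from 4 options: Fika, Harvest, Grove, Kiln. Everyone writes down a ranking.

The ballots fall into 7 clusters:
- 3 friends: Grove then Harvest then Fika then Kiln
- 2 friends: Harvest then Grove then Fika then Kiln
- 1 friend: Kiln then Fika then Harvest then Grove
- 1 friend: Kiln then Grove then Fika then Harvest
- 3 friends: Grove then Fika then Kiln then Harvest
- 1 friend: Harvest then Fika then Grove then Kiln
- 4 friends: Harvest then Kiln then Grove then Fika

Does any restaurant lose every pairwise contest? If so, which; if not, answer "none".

Head-to-head results (15 friends):
Fika vs Harvest: Harvest wins 10–5.
Fika vs Grove: Grove wins 13–2.
Fika vs Kiln: Fika, 9–6.
Harvest vs Grove: Harvest, 8–7.
Harvest vs Kiln: 10 to 5, Harvest.
Grove–Kiln: Grove 9–6.
Only Kiln has no wins; Kiln is the Condorcet loser.

Kiln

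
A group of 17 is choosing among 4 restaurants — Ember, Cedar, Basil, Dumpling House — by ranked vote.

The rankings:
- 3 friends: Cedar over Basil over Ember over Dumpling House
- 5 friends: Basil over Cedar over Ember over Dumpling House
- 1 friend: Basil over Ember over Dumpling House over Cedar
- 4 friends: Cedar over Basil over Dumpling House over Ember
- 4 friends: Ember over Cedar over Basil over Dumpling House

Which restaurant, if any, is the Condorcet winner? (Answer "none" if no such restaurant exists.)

Cedar

Check each pair by majority over 17 ballots:
Ember vs Cedar: Ember is ranked higher on 1+4 = 5 ballots, Cedar on 12. Cedar wins 12–5.
Ember vs Basil: Ember preferred on 4 ballots; Basil wins 13–4.
Ember vs Dumpling House: Ember is ranked higher on 3+5+1+4 = 13 ballots, Dumpling House on 4. Ember wins 13–4.
Cedar vs Basil: 3+4+4 = 11 for Cedar, 6 for Basil — Cedar by 11–6.
Cedar vs Dumpling House: 3+5+4+4 = 16 for Cedar, 1 for Dumpling House — Cedar by 16–1.
Basil vs Dumpling House: Basil preferred on 3+5+1+4+4 = 17 ballots; Basil wins 17–0.
Cedar beats each of Ember, Basil, Dumpling House — Cedar is the Condorcet winner.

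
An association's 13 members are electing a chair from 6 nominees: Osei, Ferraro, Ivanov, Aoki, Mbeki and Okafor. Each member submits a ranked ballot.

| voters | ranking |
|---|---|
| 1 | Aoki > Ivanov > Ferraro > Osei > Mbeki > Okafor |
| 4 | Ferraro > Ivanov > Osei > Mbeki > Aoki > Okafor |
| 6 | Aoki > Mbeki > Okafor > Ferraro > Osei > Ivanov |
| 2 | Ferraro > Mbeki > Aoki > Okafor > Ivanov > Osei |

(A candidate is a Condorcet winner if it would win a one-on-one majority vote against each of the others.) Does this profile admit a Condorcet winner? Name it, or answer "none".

Aoki

Pairwise majorities:
Osei vs Ferraro: Ferraro wins 13–0.
Osei–Ivanov: Ivanov 7–6.
Osei–Aoki: Aoki 9–4.
Osei vs Mbeki: Mbeki, 8–5.
Osei–Okafor: Okafor 8–5.
Ferraro–Ivanov: Ferraro 12–1.
Ferraro vs Aoki: Aoki, 7–6.
Ferraro–Mbeki: Ferraro 7–6.
Ferraro–Okafor: Ferraro 7–6.
Ivanov vs Aoki: Aoki wins 9–4.
Ivanov–Mbeki: Mbeki 8–5.
Ivanov–Okafor: Okafor 8–5.
Aoki vs Mbeki: Aoki wins 7–6.
Aoki vs Okafor: Aoki, 13–0.
Mbeki–Okafor: Mbeki 13–0.
Aoki wins every pairwise contest, so Aoki is the Condorcet winner.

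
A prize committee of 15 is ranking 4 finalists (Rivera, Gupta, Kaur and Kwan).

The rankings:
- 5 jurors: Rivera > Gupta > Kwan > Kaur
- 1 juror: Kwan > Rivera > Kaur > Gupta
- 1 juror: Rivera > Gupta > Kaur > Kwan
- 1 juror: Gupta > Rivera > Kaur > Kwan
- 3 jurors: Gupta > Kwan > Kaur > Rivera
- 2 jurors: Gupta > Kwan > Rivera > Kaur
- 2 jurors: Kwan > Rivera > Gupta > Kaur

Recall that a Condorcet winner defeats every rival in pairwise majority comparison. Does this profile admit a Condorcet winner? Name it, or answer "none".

Check each pair by majority over 15 ballots:
Rivera vs Gupta: Rivera, 9–6.
Rivera vs Kaur: Rivera wins 12–3.
Rivera vs Kwan: Kwan, 8–7.
Gupta vs Kaur: Gupta wins 14–1.
Gupta vs Kwan: Gupta wins 12–3.
Kaur vs Kwan: Kwan wins 13–2.
Every nominee loses at least once (Rivera loses to Kwan; Gupta loses to Rivera; Kaur loses to Rivera; Kwan loses to Gupta). The majority relation contains the cycle Rivera → Gupta → Kwan → Rivera, so there is no Condorcet winner.

none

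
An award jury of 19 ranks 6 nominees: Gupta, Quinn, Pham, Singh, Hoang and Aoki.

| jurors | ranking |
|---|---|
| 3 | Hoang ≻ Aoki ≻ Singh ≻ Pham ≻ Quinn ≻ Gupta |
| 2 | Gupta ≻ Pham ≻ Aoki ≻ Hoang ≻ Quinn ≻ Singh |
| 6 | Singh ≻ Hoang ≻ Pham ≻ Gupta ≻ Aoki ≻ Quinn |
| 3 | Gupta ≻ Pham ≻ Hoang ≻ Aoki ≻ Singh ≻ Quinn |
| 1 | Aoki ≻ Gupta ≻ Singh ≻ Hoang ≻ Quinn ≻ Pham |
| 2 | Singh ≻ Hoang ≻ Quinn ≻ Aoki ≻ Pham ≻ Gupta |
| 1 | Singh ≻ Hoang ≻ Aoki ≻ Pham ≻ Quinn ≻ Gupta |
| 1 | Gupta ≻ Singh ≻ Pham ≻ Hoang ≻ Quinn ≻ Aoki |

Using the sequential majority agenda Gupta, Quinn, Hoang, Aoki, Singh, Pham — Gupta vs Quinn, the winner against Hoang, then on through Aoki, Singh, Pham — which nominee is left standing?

Singh

Round 1: Gupta vs Quinn — 13–6, Gupta advances.
Round 2: Gupta vs Hoang — 7–12, Hoang advances.
Round 3: Hoang vs Aoki — 16–3, Hoang advances.
Round 4: Hoang vs Singh — 8–11, Singh advances.
Round 5: Singh vs Pham — 14–5, Singh advances.
Singh survives the agenda.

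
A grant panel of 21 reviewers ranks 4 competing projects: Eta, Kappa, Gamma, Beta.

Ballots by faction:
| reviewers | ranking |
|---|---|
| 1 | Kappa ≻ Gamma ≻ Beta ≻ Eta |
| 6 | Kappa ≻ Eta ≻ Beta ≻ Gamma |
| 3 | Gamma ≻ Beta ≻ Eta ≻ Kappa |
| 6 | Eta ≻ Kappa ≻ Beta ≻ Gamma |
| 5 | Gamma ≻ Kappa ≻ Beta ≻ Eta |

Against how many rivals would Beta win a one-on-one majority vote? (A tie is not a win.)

Beta against each rival (21 reviewers):
Beta vs Eta: 9 to 12, Eta.
Beta vs Kappa: Kappa wins 18–3.
Beta–Gamma: Beta 12–9.
Beta beats Gamma; loses to Eta, Kappa — 1 pairwise win.

1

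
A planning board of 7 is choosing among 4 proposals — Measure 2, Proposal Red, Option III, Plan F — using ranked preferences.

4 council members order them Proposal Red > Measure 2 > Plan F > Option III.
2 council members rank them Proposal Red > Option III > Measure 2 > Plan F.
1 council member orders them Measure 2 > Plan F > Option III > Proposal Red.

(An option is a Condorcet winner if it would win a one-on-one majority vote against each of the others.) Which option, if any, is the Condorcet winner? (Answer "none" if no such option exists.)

Check each pair by majority over 7 ballots:
Measure 2 vs Proposal Red: 1 for Measure 2, 6 for Proposal Red — Proposal Red by 6–1.
Measure 2 vs Option III: Measure 2, 5–2.
Measure 2 vs Plan F: 7 to 0, Measure 2.
Proposal Red vs Option III: Proposal Red wins 6–1.
Proposal Red vs Plan F: Proposal Red wins 6–1.
Option III vs Plan F: 2 to 5, Plan F.
Proposal Red defeats every rival head-to-head and is the Condorcet winner.

Proposal Red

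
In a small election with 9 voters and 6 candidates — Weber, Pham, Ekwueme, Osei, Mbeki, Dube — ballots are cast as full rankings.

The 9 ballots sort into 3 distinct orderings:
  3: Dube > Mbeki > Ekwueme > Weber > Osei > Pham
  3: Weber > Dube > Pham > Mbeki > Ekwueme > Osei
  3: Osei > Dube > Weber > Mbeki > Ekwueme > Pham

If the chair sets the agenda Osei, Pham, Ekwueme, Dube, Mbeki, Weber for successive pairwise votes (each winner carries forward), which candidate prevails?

Dube

Round 1: Osei vs Pham — 6–3, Osei advances.
Round 2: Osei vs Ekwueme — 3–6, Ekwueme advances.
Round 3: Ekwueme vs Dube — 0–9, Dube advances.
Round 4: Dube vs Mbeki — 9–0, Dube advances.
Round 5: Dube vs Weber — 6–3, Dube advances.
Dube survives the agenda.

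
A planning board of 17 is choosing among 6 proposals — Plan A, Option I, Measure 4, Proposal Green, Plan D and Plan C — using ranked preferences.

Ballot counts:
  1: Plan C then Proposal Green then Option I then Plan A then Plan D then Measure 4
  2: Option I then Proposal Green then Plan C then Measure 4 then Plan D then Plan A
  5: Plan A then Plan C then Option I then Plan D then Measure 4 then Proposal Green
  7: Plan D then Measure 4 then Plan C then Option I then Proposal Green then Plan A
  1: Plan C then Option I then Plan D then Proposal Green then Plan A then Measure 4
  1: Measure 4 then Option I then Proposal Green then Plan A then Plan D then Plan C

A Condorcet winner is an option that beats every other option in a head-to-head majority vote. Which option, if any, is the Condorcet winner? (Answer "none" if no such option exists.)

Check each pair by majority over 17 ballots:
Plan A–Option I: Option I 12–5.
Plan A–Measure 4: Measure 4 10–7.
Plan A vs Proposal Green: Proposal Green, 12–5.
Plan A vs Plan D: Plan D wins 10–7.
Plan A vs Plan C: Plan C, 11–6.
Option I vs Measure 4: Option I wins 9–8.
Option I–Proposal Green: Option I 16–1.
Option I–Plan D: Option I 10–7.
Option I vs Plan C: Plan C, 14–3.
Measure 4 vs Proposal Green: Measure 4 wins 13–4.
Measure 4 vs Plan D: Plan D, 14–3.
Measure 4 vs Plan C: Plan C, 9–8.
Proposal Green–Plan D: Plan D 13–4.
Proposal Green vs Plan C: Plan C wins 14–3.
Plan D vs Plan C: Plan C, 9–8.
Plan C wins every pairwise contest, so Plan C is the Condorcet winner.

Plan C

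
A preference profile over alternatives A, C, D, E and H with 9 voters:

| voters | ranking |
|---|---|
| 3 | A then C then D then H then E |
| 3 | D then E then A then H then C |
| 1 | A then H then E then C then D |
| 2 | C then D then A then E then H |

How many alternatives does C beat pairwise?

C against each rival (9 voters):
C vs A: C is ranked higher on 2 ballots, A on 7. A wins 7–2.
C vs D: 3+1+2 = 6 for C, 3 for D — C by 6–3.
C vs E: C wins 5–4.
C–H: C 5–4.
C beats D, E, H; loses to A — 3 pairwise wins.

3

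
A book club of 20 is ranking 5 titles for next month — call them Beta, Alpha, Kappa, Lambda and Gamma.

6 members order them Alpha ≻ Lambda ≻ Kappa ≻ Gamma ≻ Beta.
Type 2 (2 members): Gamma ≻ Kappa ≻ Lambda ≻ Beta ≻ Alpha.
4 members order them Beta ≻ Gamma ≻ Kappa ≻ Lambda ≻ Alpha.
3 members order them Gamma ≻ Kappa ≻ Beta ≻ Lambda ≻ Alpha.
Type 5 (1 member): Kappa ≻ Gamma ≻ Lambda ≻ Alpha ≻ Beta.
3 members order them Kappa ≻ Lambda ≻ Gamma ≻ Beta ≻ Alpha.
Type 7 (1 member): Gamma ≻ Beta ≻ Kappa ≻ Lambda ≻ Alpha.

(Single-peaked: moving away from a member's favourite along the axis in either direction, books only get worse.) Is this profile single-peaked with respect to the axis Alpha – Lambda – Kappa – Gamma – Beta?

yes

Axis positions: Alpha=1, Lambda=2, Kappa=3, Gamma=4, Beta=5.
Type 1 (peak Alpha at position 1): ranking walks positions 1-2-3-4-5, expanding outward from the peak — single-peaked.
Type 2 (peak Gamma at position 4): ranking walks positions 4-3-2-5-1, expanding outward from the peak — single-peaked.
Type 3 (peak Beta at position 5): ranking walks positions 5-4-3-2-1, expanding outward from the peak — single-peaked.
Type 4 (peak Gamma at position 4): ranking walks positions 4-3-5-2-1, expanding outward from the peak — single-peaked.
Type 5 (peak Kappa at position 3): ranking walks positions 3-4-2-1-5, expanding outward from the peak — single-peaked.
Type 6 (peak Kappa at position 3): ranking walks positions 3-2-4-5-1, expanding outward from the peak — single-peaked.
Type 7 (peak Gamma at position 4): ranking walks positions 4-5-3-2-1, expanding outward from the peak — single-peaked.
Every ranking is single-peaked on this axis.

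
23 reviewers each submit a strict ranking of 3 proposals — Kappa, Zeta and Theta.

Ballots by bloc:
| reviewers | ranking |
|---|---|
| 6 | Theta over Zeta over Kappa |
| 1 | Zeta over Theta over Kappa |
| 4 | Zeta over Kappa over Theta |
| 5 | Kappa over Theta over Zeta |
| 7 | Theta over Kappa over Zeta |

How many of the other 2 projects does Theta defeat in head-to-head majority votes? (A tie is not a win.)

Theta against each rival (23 reviewers):
Theta vs Kappa: Theta is ranked higher on 6+1+7 = 14 ballots, Kappa on 9. Theta wins 14–9.
Theta vs Zeta: Theta, 18–5.
Theta beats Kappa, Zeta — 2 pairwise wins.

2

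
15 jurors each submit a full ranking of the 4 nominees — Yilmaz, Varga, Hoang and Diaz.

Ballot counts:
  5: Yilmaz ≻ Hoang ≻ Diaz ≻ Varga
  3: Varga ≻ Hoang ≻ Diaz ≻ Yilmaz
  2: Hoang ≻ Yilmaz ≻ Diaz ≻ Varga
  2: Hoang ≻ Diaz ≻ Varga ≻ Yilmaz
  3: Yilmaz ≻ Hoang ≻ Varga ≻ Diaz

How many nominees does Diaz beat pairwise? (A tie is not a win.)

Diaz against each rival (15 jurors):
Diaz vs Yilmaz: Diaz preferred on 3+2 = 5 ballots; Yilmaz wins 10–5.
Diaz vs Varga: 9 to 6, Diaz.
Diaz vs Hoang: 0 to 15, Hoang.
Diaz beats Varga; loses to Yilmaz, Hoang — 1 pairwise win.

1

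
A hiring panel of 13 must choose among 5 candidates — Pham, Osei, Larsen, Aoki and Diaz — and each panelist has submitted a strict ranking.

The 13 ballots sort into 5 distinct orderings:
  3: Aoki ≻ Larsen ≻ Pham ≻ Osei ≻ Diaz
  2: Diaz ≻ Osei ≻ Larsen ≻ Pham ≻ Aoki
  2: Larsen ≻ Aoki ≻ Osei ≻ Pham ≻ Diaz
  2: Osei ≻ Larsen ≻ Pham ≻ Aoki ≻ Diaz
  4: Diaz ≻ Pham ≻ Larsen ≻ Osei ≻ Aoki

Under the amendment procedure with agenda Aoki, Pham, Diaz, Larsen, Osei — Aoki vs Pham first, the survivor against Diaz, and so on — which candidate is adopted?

Larsen

Round 1: Aoki vs Pham — 5–8, Pham advances.
Round 2: Pham vs Diaz — 7–6, Pham advances.
Round 3: Pham vs Larsen — 4–9, Larsen advances.
Round 4: Larsen vs Osei — 9–4, Larsen advances.
Larsen survives the agenda.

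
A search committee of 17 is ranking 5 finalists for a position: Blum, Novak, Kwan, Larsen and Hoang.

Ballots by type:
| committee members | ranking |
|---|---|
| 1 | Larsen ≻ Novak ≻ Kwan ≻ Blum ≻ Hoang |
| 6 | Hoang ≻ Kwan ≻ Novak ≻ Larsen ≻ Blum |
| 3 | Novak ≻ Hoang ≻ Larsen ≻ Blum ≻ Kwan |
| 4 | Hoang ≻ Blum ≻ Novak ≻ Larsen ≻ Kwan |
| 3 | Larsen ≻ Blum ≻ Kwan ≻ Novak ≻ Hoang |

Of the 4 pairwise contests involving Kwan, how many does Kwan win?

Kwan against each rival (17 committee members):
Kwan vs Blum: Kwan preferred on 1+6 = 7 ballots; Blum wins 10–7.
Kwan vs Novak: Kwan is ranked higher on 6+3 = 9 ballots, Novak on 8. Kwan wins 9–8.
Kwan vs Larsen: Larsen wins 11–6.
Kwan vs Hoang: Kwan preferred on 1+3 = 4 ballots; Hoang wins 13–4.
Kwan beats Novak; loses to Blum, Larsen, Hoang — 1 pairwise win.

1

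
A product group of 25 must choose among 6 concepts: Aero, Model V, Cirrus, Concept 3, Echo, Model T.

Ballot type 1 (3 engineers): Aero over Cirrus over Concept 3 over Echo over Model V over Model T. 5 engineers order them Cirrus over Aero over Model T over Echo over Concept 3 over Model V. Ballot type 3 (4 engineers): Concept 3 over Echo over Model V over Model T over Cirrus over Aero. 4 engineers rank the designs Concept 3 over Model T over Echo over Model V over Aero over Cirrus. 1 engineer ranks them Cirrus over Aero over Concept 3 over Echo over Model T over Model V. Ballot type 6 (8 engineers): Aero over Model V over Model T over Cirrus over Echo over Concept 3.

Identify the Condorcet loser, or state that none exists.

Pairwise majorities:
Aero vs Model V: Aero wins 17–8.
Aero–Cirrus: Aero 15–10.
Aero–Concept 3: Aero 17–8.
Aero–Echo: Aero 17–8.
Aero vs Model T: 3+5+1+8 = 17 for Aero, 8 for Model T — Aero by 17–8.
Model V vs Cirrus: 16 to 9, Model V.
Model V vs Concept 3: 8 to 17, Concept 3.
Model V vs Echo: Model V preferred on 8 ballots; Echo wins 17–8.
Model V vs Model T: Model V wins 15–10.
Cirrus vs Concept 3: Cirrus preferred on 3+5+1+8 = 17 ballots; Cirrus wins 17–8.
Cirrus vs Echo: Cirrus preferred on 3+5+1+8 = 17 ballots; Cirrus wins 17–8.
Cirrus vs Model T: Cirrus preferred on 3+5+1 = 9 ballots; Model T wins 16–9.
Concept 3 vs Echo: Concept 3 is ranked higher on 3+4+4+1 = 12 ballots, Echo on 13. Echo wins 13–12.
Concept 3 vs Model T: Model T, 13–12.
Echo vs Model T: Echo preferred on 3+4+1 = 8 ballots; Model T wins 17–8.
No design is winless: Aero beats Model V; Model V beats Cirrus; Cirrus beats Concept 3; Concept 3 beats Model V; Echo beats Model V; Model T beats Cirrus. There is no Condorcet loser.

none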